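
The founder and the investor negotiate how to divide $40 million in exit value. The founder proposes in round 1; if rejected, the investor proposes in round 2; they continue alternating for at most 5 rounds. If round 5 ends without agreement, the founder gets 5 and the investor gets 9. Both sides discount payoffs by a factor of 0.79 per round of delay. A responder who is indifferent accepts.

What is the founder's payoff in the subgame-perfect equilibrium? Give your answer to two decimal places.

Solve by backward induction from round 5.
Round 5 (the founder proposes): the investor gets 9 if talks fail, so the founder offers 9 and keeps 31.
Round 4 (the investor proposes): the founder can get 31 next round, worth 0.79 × 31 = 24.49 now, so the investor offers 24.49, keeping 15.51.
Round 3 (the founder proposes): the investor can get 15.51 next round, worth 0.79 × 15.51 = 12.2529 now. The founder offers 12.2529 and keeps 40 − 12.2529 = 27.7471.
Round 2 (the investor proposes): the founder can get 27.7471 next round, worth 0.79 × 27.7471 = 21.920209 now. The investor offers 21.920209 and keeps 40 − 21.920209 = 18.079791.
Round 1 (the founder proposes): the investor can get 18.079791 next round, worth 0.79 × 18.079791 = 14.28303489 now; the founder offers that and keeps 25.71696511.

25.72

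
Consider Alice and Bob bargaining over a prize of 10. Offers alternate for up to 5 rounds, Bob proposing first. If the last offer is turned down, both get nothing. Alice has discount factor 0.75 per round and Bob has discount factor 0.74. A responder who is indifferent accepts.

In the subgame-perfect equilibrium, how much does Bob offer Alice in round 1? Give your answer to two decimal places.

3.03

Round 5 (Bob proposes): Alice will accept anything ≥ 0, so Bob offers 0 and keeps 10.
Round 4 (Alice proposes): Bob can get 10 next round, worth 0.74 × 10 = 7.4 now, so Alice offers 7.4, keeping 2.6.
Round 3 (Bob proposes): Alice can get 2.6 next round, worth 0.75 × 2.6 = 1.95 now. Bob offers 1.95 and keeps 10 − 1.95 = 8.05.
Round 2 (Alice proposes): Bob can get 8.05 next round, worth 0.74 × 8.05 = 5.957 now; Alice offers that and keeps 4.043.
Round 1 (Bob proposes): Alice can get 4.043 next round, worth 0.75 × 4.043 = 3.03225 now, so Bob offers 3.03225, keeping 6.96775.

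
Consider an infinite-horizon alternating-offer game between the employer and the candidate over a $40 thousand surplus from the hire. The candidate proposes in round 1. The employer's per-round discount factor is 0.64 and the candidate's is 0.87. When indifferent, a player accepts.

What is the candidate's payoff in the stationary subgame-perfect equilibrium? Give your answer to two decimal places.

32.49

Let x be the candidate's share when the candidate proposes and y be the employer's share when the employer proposes.
The employer accepts iff offered ≥ 0.64·y, so x = 40 − 0.64y. Symmetrically y = 40 − 0.87x.
Substituting: x = 40 − 0.64(40 − 0.87x), giving x(1 − 0.87·0.64) = 40(1 − 0.64).
So x = 40 × 0.36 / 0.4432 ≈ 32.4910, and the employer receives 40 − x ≈ 7.5090.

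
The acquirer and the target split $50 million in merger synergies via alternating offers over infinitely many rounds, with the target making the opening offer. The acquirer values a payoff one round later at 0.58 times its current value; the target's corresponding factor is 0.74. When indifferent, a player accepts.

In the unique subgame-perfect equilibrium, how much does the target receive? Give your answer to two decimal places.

36.79

When the target proposes, the acquirer accepts any offer worth at least 0.58 times what the acquirer would get by proposing next round; and vice versa.
This gives x = 50 − 0.58y and y = 50 − 0.74x, where x and y are each side's share when it proposes.
Hence (1 − 0.58·0.74)x = 50(1 − 0.58), i.e. 0.5708·x = 21.
x ≈ 36.7905; the acquirer's share is 50 − x ≈ 13.2095.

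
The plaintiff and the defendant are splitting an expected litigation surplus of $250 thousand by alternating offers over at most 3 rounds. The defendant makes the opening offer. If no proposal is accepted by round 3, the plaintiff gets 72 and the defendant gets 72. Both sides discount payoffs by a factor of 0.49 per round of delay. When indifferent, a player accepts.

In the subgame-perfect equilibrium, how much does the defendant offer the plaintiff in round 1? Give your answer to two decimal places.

Round 3 (the defendant proposes): the plaintiff gets 72 if talks fail, so the defendant offers 72 and keeps 178.
Round 2 (the plaintiff proposes): the defendant can get 178 next round, worth 0.49 × 178 = 87.22 now. The plaintiff offers 87.22 and keeps 250 − 87.22 = 162.78.
Round 1 (the defendant proposes): the plaintiff can get 162.78 next round, worth 0.49 × 162.78 = 79.7622 now, so the defendant offers 79.7622, keeping 170.2378.

79.76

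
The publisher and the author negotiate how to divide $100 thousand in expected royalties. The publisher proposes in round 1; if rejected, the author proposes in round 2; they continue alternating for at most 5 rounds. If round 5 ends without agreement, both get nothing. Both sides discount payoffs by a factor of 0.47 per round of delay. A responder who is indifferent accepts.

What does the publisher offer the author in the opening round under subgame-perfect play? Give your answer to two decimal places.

By backward induction:
Round 5 (the publisher proposes): rejection yields 0 for the author; the publisher offers 0 and keeps 100.
Round 4 (the author proposes): the publisher can get 100 next round, worth 0.47 × 100 = 47 now. The author offers 47 and keeps 100 − 47 = 53.
Round 3 (the publisher proposes): the author can get 53 next round, worth 0.47 × 53 = 24.91 now. The publisher offers 24.91 and keeps 100 − 24.91 = 75.09.
Round 2 (the author proposes): the publisher can get 75.09 next round, worth 0.47 × 75.09 = 35.2923 now. The author offers 35.2923 and keeps 100 − 35.2923 = 64.7077.
Round 1 (the publisher proposes): the author can get 64.7077 next round, worth 0.47 × 64.7077 = 30.412619 now. The publisher offers 30.412619 and keeps 100 − 30.412619 = 69.587381.

30.41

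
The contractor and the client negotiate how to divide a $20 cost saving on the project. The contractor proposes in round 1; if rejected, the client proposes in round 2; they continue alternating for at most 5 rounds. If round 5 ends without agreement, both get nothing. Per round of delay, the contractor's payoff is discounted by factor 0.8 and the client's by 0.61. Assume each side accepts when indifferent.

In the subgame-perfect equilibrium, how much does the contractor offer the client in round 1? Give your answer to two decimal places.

3.63

Work backward from the last round.
Round 5 (the contractor proposes): the client will accept anything ≥ 0, so the contractor offers 0 and keeps 20.
Round 4 (the client proposes): the contractor can get 20 next round, worth 0.8 × 20 = 16 now; the client offers that and keeps 4.
Round 3 (the contractor proposes): the client can get 4 next round, worth 0.61 × 4 = 2.44 now, so the contractor offers 2.44, keeping 17.56.
Round 2 (the client proposes): the contractor can get 17.56 next round, worth 0.8 × 17.56 = 14.048 now; the client offers that and keeps 5.952.
Round 1 (the contractor proposes): the client can get 5.952 next round, worth 0.61 × 5.952 = 3.63072 now; the contractor offers that and keeps 16.36928.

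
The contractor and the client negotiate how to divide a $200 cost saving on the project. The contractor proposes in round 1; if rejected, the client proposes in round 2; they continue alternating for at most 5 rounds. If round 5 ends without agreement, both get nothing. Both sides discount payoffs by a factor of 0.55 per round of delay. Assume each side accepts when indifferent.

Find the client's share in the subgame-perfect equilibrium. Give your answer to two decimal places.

64.47

Round 5 (the contractor proposes): rejection yields 0 for the client; the contractor offers 0 and keeps 200.
Round 4 (the client proposes): the contractor can get 200 next round, worth 0.55 × 200 = 110 now, so the client offers 110, keeping 90.
Round 3 (the contractor proposes): the client can get 90 next round, worth 0.55 × 90 = 49.5 now. The contractor offers 49.5 and keeps 200 − 49.5 = 150.5.
Round 2 (the client proposes): the contractor can get 150.5 next round, worth 0.55 × 150.5 = 82.775 now; the client offers that and keeps 117.225.
Round 1 (the contractor proposes): the client can get 117.225 next round, worth 0.55 × 117.225 = 64.47375 now. The contractor offers 64.47375 and keeps 200 − 64.47375 = 135.52625.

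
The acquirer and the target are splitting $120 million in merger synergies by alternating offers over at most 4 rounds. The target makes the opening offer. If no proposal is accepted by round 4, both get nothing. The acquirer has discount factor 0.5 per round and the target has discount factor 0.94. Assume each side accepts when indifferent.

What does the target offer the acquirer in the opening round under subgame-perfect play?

Round 4 (the acquirer proposes): rejection yields 0 for the target; the acquirer offers 0 and keeps 120.
Round 3 (the target proposes): the acquirer can get 120 next round, worth 0.5 × 120 = 60 now; the target offers that and keeps 60.
Round 2 (the acquirer proposes): the target can get 60 next round, worth 0.94 × 60 = 56.4 now. The acquirer offers 56.4 and keeps 120 − 56.4 = 63.6.
Round 1 (the target proposes): the acquirer can get 63.6 next round, worth 0.5 × 63.6 = 31.8 now, so the target offers 31.8, keeping 88.2.

31.8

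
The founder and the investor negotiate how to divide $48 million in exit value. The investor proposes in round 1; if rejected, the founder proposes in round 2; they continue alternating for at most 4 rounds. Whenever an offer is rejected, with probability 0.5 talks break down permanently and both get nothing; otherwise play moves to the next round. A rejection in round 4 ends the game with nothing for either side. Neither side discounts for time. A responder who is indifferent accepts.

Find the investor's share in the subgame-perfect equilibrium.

Round 4 (the founder proposes): rejection yields 0 for the investor; the founder offers 0 and keeps 48.
Round 3 (the investor proposes): rejecting gives the founder an expected 0.5 × 48 = 24. The investor offers 24 and keeps 48 − 24 = 24.
Round 2 (the founder proposes): rejecting gives the investor an expected 0.5 × 24 = 12. The founder offers 12 and keeps 48 − 12 = 36.
Round 1 (the investor proposes): rejecting gives the founder an expected 0.5 × 36 = 18. The investor offers 18 and keeps 48 − 18 = 30.

30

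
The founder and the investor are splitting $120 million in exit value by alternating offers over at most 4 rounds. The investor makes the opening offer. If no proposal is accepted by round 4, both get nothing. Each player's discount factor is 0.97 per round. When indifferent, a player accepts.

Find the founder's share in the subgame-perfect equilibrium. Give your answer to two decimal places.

Round 4 (the founder proposes): the investor will accept anything ≥ 0, so the founder offers 0 and keeps 120.
Round 3 (the investor proposes): the founder can get 120 next round, worth 0.97 × 120 = 116.4 now; the investor offers that and keeps 3.6.
Round 2 (the founder proposes): the investor can get 3.6 next round, worth 0.97 × 3.6 = 3.492 now, so the founder offers 3.492, keeping 116.508.
Round 1 (the investor proposes): the founder can get 116.508 next round, worth 0.97 × 116.508 = 113.01276 now, so the investor offers 113.01276, keeping 6.98724.

113.01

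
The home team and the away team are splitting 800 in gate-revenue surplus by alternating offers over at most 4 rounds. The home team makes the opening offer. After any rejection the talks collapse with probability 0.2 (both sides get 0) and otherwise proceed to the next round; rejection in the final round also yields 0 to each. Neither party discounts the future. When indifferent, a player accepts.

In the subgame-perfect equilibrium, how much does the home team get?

262.4

Round 4 (the away team proposes): the home team will accept anything ≥ 0, so the away team offers 0 and keeps 800.
Round 3 (the home team proposes): rejecting gives the away team an expected 0.8 × 800 = 640. The home team offers 640 and keeps 800 − 640 = 160.
Round 2 (the away team proposes): rejecting gives the home team an expected 0.8 × 160 = 128, so the away team offers 128, keeping 672.
Round 1 (the home team proposes): rejecting gives the away team an expected 0.8 × 672 = 537.6, so the home team offers 537.6, keeping 262.4.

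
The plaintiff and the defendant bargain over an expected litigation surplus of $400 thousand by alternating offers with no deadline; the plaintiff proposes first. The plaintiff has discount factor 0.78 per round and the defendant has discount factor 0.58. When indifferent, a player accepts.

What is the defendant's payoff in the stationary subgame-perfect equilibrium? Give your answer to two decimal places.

When the plaintiff proposes, the defendant accepts any offer worth at least 0.58 times what the defendant would get by proposing next round; and vice versa.
This gives x = 400 − 0.58y and y = 400 − 0.78x, where x and y are each side's share when it proposes.
Hence (1 − 0.58·0.78)x = 400(1 − 0.58), i.e. 0.5476·x = 168.
x ≈ 306.7933; the defendant's share is 400 − x ≈ 93.2067.

93.21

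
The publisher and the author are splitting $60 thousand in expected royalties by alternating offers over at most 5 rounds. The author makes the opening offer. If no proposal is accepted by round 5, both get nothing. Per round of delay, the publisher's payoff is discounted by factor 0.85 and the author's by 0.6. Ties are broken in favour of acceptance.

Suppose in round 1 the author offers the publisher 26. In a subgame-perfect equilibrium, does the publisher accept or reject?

Round 5 (the author proposes): the publisher will accept anything ≥ 0, so the author offers 0 and keeps 60.
Round 4 (the publisher proposes): the author can get 60 next round, worth 0.6 × 60 = 36 now; the publisher offers that and keeps 24.
Round 3 (the author proposes): the publisher can get 24 next round, worth 0.85 × 24 = 20.4 now. The author offers 20.4 and keeps 60 − 20.4 = 39.6.
Round 2 (the publisher proposes): the author can get 39.6 next round, worth 0.6 × 39.6 = 23.76 now; the publisher offers that and keeps 36.24.
So by rejecting in round 1, the publisher gets 36.24 next round, worth 0.85 × 36.24 = 30.804 now.
Offer 26 < 30.804, so the publisher rejects.

Reject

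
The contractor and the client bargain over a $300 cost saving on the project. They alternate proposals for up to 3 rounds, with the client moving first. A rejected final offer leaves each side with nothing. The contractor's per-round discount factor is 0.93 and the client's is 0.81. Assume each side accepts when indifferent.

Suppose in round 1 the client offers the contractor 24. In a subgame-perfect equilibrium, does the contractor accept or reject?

Reject

Round 3 (the client proposes): rejection yields 0 for the contractor; the client offers 0 and keeps 300.
Round 2 (the contractor proposes): the client can get 300 next round, worth 0.81 × 300 = 243 now, so the contractor offers 243, keeping 57.
So by rejecting in round 1, the contractor gets 57 next round, worth 0.93 × 57 = 53.01 now.
Offer 24 < 53.01, so the contractor rejects.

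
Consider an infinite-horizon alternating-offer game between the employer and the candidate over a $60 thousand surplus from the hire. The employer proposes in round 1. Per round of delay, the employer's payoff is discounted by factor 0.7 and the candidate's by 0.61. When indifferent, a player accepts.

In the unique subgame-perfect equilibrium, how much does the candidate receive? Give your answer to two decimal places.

When the employer proposes, the candidate accepts any offer worth at least 0.61 times what the candidate would get by proposing next round; and vice versa.
This gives x = 60 − 0.61y and y = 60 − 0.7x, where x and y are each side's share when it proposes.
Hence (1 − 0.61·0.7)x = 60(1 − 0.61), i.e. 0.573·x = 23.4.
x ≈ 40.8377; the candidate's share is 60 − x ≈ 19.1623.

19.16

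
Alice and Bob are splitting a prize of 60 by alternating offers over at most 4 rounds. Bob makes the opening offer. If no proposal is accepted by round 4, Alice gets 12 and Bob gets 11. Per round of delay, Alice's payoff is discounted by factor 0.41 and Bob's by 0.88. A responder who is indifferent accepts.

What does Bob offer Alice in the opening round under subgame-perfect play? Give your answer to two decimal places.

10.20

Round 4 (Alice proposes): Bob gets 11 if talks fail, so Alice offers 11 and keeps 49.
Round 3 (Bob proposes): Alice can get 49 next round, worth 0.41 × 49 = 20.09 now. Bob offers 20.09 and keeps 60 − 20.09 = 39.91.
Round 2 (Alice proposes): Bob can get 39.91 next round, worth 0.88 × 39.91 = 35.1208 now. Alice offers 35.1208 and keeps 60 − 35.1208 = 24.8792.
Round 1 (Bob proposes): Alice can get 24.8792 next round, worth 0.41 × 24.8792 = 10.200472 now, so Bob offers 10.200472, keeping 49.799528.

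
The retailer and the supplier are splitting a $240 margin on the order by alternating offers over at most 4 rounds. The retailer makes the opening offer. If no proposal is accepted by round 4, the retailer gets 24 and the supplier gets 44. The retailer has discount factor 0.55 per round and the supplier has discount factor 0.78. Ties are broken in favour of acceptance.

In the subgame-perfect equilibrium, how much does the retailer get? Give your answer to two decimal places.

Round 4 (the supplier proposes): the retailer gets 24 if talks fail, so the supplier offers 24 and keeps 216.
Round 3 (the retailer proposes): the supplier can get 216 next round, worth 0.78 × 216 = 168.48 now; the retailer offers that and keeps 71.52.
Round 2 (the supplier proposes): the retailer can get 71.52 next round, worth 0.55 × 71.52 = 39.336 now; the supplier offers that and keeps 200.664.
Round 1 (the retailer proposes): the supplier can get 200.664 next round, worth 0.78 × 200.664 = 156.51792 now, so the retailer offers 156.51792, keeping 83.48208.

83.48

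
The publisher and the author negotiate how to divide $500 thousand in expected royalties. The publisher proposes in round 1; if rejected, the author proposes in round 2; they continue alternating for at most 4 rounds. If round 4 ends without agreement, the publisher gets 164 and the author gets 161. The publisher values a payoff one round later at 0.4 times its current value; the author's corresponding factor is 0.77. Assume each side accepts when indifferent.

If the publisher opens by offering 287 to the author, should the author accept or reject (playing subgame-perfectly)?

Round 4 (the author proposes): the publisher gets 164 if talks fail, so the author offers 164 and keeps 336.
Round 3 (the publisher proposes): the author can get 336 next round, worth 0.77 × 336 = 258.72 now, so the publisher offers 258.72, keeping 241.28.
Round 2 (the author proposes): the publisher can get 241.28 next round, worth 0.4 × 241.28 = 96.512 now, so the author offers 96.512, keeping 403.488.
So by rejecting in round 1, the author gets 403.488 next round, worth 0.77 × 403.488 = 310.68576 now.
Offer 287 < 310.68576, so the author rejects.

Reject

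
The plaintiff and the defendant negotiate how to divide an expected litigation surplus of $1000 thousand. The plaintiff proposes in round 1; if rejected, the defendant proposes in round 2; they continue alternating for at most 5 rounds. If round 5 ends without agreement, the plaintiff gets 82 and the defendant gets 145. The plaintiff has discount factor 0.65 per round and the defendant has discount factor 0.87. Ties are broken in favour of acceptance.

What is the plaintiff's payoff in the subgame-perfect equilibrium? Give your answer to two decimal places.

Work backward from the last round.
Round 5 (the plaintiff proposes): the defendant gets 145 if talks fail, so the plaintiff offers 145 and keeps 855.
Round 4 (the defendant proposes): the plaintiff can get 855 next round, worth 0.65 × 855 = 555.75 now, so the defendant offers 555.75, keeping 444.25.
Round 3 (the plaintiff proposes): the defendant can get 444.25 next round, worth 0.87 × 444.25 = 386.4975 now, so the plaintiff offers 386.4975, keeping 613.5025.
Round 2 (the defendant proposes): the plaintiff can get 613.5025 next round, worth 0.65 × 613.5025 = 398.776625 now, so the defendant offers 398.776625, keeping 601.223375.
Round 1 (the plaintiff proposes): the defendant can get 601.223375 next round, worth 0.87 × 601.223375 = 523.06433625 now. The plaintiff offers 523.06433625 and keeps 1000 − 523.06433625 = 476.93566375.

476.94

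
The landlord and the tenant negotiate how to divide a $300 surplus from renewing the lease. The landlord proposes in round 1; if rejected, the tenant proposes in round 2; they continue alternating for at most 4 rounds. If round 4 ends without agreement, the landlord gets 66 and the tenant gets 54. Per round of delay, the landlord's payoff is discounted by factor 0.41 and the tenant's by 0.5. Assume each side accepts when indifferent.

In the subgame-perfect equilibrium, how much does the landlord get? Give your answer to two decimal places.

Round 4 (the tenant proposes): the landlord gets 66 if talks fail, so the tenant offers 66 and keeps 234.
Round 3 (the landlord proposes): the tenant can get 234 next round, worth 0.5 × 234 = 117 now; the landlord offers that and keeps 183.
Round 2 (the tenant proposes): the landlord can get 183 next round, worth 0.41 × 183 = 75.03 now. The tenant offers 75.03 and keeps 300 − 75.03 = 224.97.
Round 1 (the landlord proposes): the tenant can get 224.97 next round, worth 0.5 × 224.97 = 112.485 now; the landlord offers that and keeps 187.515.

187.52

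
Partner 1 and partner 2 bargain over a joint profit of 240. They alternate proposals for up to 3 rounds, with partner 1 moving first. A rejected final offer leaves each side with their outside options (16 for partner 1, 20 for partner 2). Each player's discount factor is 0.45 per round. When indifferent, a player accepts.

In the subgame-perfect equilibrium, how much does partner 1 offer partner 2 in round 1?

Round 3 (partner 1 proposes): partner 2 gets 20 if talks fail, so partner 1 offers 20 and keeps 220.
Round 2 (partner 2 proposes): partner 1 can get 220 next round, worth 0.45 × 220 = 99 now, so partner 2 offers 99, keeping 141.
Round 1 (partner 1 proposes): partner 2 can get 141 next round, worth 0.45 × 141 = 63.45 now. Partner 1 offers 63.45 and keeps 240 − 63.45 = 176.55.

63.45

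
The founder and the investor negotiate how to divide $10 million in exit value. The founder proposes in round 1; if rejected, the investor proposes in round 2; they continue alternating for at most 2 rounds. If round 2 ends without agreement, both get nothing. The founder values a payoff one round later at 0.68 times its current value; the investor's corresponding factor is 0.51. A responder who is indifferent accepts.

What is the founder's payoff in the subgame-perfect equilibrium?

4.9

Round 2 (the investor proposes): the founder will accept anything ≥ 0, so the investor offers 0 and keeps 10.
Round 1 (the founder proposes): the investor can get 10 next round, worth 0.51 × 10 = 5.1 now, so the founder offers 5.1, keeping 4.9.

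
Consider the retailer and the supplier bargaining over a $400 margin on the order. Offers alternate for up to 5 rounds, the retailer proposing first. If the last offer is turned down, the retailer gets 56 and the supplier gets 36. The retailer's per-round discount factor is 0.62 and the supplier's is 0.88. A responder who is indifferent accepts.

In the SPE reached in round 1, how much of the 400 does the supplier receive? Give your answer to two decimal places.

Round 5 (the retailer proposes): the supplier gets 36 if talks fail, so the retailer offers 36 and keeps 364.
Round 4 (the supplier proposes): the retailer can get 364 next round, worth 0.62 × 364 = 225.68 now. The supplier offers 225.68 and keeps 400 − 225.68 = 174.32.
Round 3 (the retailer proposes): the supplier can get 174.32 next round, worth 0.88 × 174.32 = 153.4016 now, so the retailer offers 153.4016, keeping 246.5984.
Round 2 (the supplier proposes): the retailer can get 246.5984 next round, worth 0.62 × 246.5984 = 152.891008 now. The supplier offers 152.891008 and keeps 400 − 152.891008 = 247.108992.
Round 1 (the retailer proposes): the supplier can get 247.108992 next round, worth 0.88 × 247.108992 = 217.45591296 now, so the retailer offers 217.45591296, keeping 182.54408704.

217.46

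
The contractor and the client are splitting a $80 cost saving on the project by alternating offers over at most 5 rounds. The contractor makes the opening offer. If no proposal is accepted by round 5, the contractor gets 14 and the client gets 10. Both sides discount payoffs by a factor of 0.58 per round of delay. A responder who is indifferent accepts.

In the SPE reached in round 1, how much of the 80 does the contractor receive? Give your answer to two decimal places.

52.82

Round 5 (the contractor proposes): the client gets 10 if talks fail, so the contractor offers 10 and keeps 70.
Round 4 (the client proposes): the contractor can get 70 next round, worth 0.58 × 70 = 40.6 now, so the client offers 40.6, keeping 39.4.
Round 3 (the contractor proposes): the client can get 39.4 next round, worth 0.58 × 39.4 = 22.852 now. The contractor offers 22.852 and keeps 80 − 22.852 = 57.148.
Round 2 (the client proposes): the contractor can get 57.148 next round, worth 0.58 × 57.148 = 33.14584 now, so the client offers 33.14584, keeping 46.85416.
Round 1 (the contractor proposes): the client can get 46.85416 next round, worth 0.58 × 46.85416 = 27.1754128 now; the contractor offers that and keeps 52.8245872.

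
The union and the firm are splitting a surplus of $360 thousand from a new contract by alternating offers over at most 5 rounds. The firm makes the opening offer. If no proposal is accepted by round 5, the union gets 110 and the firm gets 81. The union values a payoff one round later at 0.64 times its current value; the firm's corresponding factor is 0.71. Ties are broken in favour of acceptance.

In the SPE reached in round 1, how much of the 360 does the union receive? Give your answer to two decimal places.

Round 5 (the firm proposes): the union gets 110 if talks fail, so the firm offers 110 and keeps 250.
Round 4 (the union proposes): the firm can get 250 next round, worth 0.71 × 250 = 177.5 now. The union offers 177.5 and keeps 360 − 177.5 = 182.5.
Round 3 (the firm proposes): the union can get 182.5 next round, worth 0.64 × 182.5 = 116.8 now, so the firm offers 116.8, keeping 243.2.
Round 2 (the union proposes): the firm can get 243.2 next round, worth 0.71 × 243.2 = 172.672 now. The union offers 172.672 and keeps 360 − 172.672 = 187.328.
Round 1 (the firm proposes): the union can get 187.328 next round, worth 0.64 × 187.328 = 119.88992 now; the firm offers that and keeps 240.11008.

119.89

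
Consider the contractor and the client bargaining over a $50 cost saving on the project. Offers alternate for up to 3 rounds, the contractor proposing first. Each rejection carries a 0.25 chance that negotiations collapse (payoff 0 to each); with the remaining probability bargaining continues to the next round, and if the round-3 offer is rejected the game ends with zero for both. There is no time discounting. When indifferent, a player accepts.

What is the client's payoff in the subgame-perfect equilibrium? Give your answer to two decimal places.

Round 3 (the contractor proposes): rejection yields 0 for the client; the contractor offers 0 and keeps 50.
Round 2 (the client proposes): rejecting gives the contractor an expected 0.75 × 50 = 37.5. The client offers 37.5 and keeps 50 − 37.5 = 12.5.
Round 1 (the contractor proposes): rejecting gives the client an expected 0.75 × 12.5 = 9.375; the contractor offers that and keeps 40.625.

9.38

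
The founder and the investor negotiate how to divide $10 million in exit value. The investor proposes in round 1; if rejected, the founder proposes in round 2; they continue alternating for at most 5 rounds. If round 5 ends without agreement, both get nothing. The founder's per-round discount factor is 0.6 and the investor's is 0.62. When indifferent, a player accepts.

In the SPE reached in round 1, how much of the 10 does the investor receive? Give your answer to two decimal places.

6.87

Round 5 (the investor proposes): the founder will accept anything ≥ 0, so the investor offers 0 and keeps 10.
Round 4 (the founder proposes): the investor can get 10 next round, worth 0.62 × 10 = 6.2 now, so the founder offers 6.2, keeping 3.8.
Round 3 (the investor proposes): the founder can get 3.8 next round, worth 0.6 × 3.8 = 2.28 now; the investor offers that and keeps 7.72.
Round 2 (the founder proposes): the investor can get 7.72 next round, worth 0.62 × 7.72 = 4.7864 now, so the founder offers 4.7864, keeping 5.2136.
Round 1 (the investor proposes): the founder can get 5.2136 next round, worth 0.6 × 5.2136 = 3.12816 now; the investor offers that and keeps 6.87184.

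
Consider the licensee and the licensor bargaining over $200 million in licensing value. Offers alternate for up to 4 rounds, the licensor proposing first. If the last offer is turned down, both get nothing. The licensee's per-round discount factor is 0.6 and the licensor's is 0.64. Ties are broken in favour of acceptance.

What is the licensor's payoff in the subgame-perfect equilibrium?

Solve by backward induction from round 4.
Round 4 (the licensee proposes): the licensor will accept anything ≥ 0, so the licensee offers 0 and keeps 200.
Round 3 (the licensor proposes): the licensee can get 200 next round, worth 0.6 × 200 = 120 now; the licensor offers that and keeps 80.
Round 2 (the licensee proposes): the licensor can get 80 next round, worth 0.64 × 80 = 51.2 now; the licensee offers that and keeps 148.8.
Round 1 (the licensor proposes): the licensee can get 148.8 next round, worth 0.6 × 148.8 = 89.28 now; the licensor offers that and keeps 110.72.

110.72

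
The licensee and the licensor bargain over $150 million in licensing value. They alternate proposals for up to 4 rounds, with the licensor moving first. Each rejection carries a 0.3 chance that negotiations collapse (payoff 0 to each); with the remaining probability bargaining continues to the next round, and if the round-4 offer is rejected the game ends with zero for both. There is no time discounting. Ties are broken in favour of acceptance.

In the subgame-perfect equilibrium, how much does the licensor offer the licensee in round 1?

82.95

By backward induction:
Round 4 (the licensee proposes): the licensor will accept anything ≥ 0, so the licensee offers 0 and keeps 150.
Round 3 (the licensor proposes): rejecting gives the licensee an expected 0.7 × 150 = 105, so the licensor offers 105, keeping 45.
Round 2 (the licensee proposes): rejecting gives the licensor an expected 0.7 × 45 = 31.5, so the licensee offers 31.5, keeping 118.5.
Round 1 (the licensor proposes): rejecting gives the licensee an expected 0.7 × 118.5 = 82.95, so the licensor offers 82.95, keeping 67.05.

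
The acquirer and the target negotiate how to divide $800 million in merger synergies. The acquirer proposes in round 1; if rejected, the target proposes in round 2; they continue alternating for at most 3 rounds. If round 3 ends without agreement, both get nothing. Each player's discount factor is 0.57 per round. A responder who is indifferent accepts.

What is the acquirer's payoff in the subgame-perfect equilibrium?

Round 3 (the acquirer proposes): rejection yields 0 for the target; the acquirer offers 0 and keeps 800.
Round 2 (the target proposes): the acquirer can get 800 next round, worth 0.57 × 800 = 456 now. The target offers 456 and keeps 800 − 456 = 344.
Round 1 (the acquirer proposes): the target can get 344 next round, worth 0.57 × 344 = 196.08 now. The acquirer offers 196.08 and keeps 800 − 196.08 = 603.92.

603.92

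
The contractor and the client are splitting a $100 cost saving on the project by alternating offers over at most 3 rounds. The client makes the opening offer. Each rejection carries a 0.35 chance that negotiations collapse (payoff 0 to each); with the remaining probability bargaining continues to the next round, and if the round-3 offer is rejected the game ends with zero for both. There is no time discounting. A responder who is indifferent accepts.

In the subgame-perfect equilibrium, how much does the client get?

Round 3 (the client proposes): the contractor will accept anything ≥ 0, so the client offers 0 and keeps 100.
Round 2 (the contractor proposes): rejecting gives the client an expected 0.65 × 100 = 65, so the contractor offers 65, keeping 35.
Round 1 (the client proposes): rejecting gives the contractor an expected 0.65 × 35 = 22.75; the client offers that and keeps 77.25.

77.25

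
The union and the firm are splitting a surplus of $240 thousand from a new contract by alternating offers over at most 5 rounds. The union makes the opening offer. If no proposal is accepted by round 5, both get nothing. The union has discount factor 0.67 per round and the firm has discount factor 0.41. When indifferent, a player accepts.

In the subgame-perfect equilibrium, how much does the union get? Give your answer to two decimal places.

Round 5 (the union proposes): the firm will accept anything ≥ 0, so the union offers 0 and keeps 240.
Round 4 (the firm proposes): the union can get 240 next round, worth 0.67 × 240 = 160.8 now, so the firm offers 160.8, keeping 79.2.
Round 3 (the union proposes): the firm can get 79.2 next round, worth 0.41 × 79.2 = 32.472 now; the union offers that and keeps 207.528.
Round 2 (the firm proposes): the union can get 207.528 next round, worth 0.67 × 207.528 = 139.04376 now; the firm offers that and keeps 100.95624.
Round 1 (the union proposes): the firm can get 100.95624 next round, worth 0.41 × 100.95624 = 41.3920584 now. The union offers 41.3920584 and keeps 240 − 41.3920584 = 198.6079416.

198.61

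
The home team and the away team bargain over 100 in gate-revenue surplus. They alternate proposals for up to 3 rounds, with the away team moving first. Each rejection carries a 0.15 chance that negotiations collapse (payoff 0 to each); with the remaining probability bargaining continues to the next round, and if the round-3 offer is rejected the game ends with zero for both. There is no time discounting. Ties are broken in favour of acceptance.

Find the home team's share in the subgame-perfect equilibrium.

12.75

Round 3 (the away team proposes): the home team will accept anything ≥ 0, so the away team offers 0 and keeps 100.
Round 2 (the home team proposes): rejecting gives the away team an expected 0.85 × 100 = 85; the home team offers that and keeps 15.
Round 1 (the away team proposes): rejecting gives the home team an expected 0.85 × 15 = 12.75; the away team offers that and keeps 87.25.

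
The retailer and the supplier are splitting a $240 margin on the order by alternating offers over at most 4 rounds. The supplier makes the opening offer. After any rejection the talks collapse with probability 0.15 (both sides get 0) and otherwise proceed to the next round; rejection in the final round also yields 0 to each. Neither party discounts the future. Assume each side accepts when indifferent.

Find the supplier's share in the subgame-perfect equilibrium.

62.01

By backward induction:
Round 4 (the retailer proposes): rejection yields 0 for the supplier; the retailer offers 0 and keeps 240.
Round 3 (the supplier proposes): rejecting gives the retailer an expected 0.85 × 240 = 204. The supplier offers 204 and keeps 240 − 204 = 36.
Round 2 (the retailer proposes): rejecting gives the supplier an expected 0.85 × 36 = 30.6. The retailer offers 30.6 and keeps 240 − 30.6 = 209.4.
Round 1 (the supplier proposes): rejecting gives the retailer an expected 0.85 × 209.4 = 177.99. The supplier offers 177.99 and keeps 240 − 177.99 = 62.01.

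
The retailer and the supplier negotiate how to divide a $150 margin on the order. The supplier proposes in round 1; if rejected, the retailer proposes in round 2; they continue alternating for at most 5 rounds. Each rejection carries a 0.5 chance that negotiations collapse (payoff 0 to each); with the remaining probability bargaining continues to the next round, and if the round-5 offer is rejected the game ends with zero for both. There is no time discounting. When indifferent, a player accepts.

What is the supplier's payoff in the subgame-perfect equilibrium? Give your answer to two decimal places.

Round 5 (the supplier proposes): rejection yields 0 for the retailer; the supplier offers 0 and keeps 150.
Round 4 (the retailer proposes): rejecting gives the supplier an expected 0.5 × 150 = 75; the retailer offers that and keeps 75.
Round 3 (the supplier proposes): rejecting gives the retailer an expected 0.5 × 75 = 37.5, so the supplier offers 37.5, keeping 112.5.
Round 2 (the retailer proposes): rejecting gives the supplier an expected 0.5 × 112.5 = 56.25; the retailer offers that and keeps 93.75.
Round 1 (the supplier proposes): rejecting gives the retailer an expected 0.5 × 93.75 = 46.875, so the supplier offers 46.875, keeping 103.125.

103.13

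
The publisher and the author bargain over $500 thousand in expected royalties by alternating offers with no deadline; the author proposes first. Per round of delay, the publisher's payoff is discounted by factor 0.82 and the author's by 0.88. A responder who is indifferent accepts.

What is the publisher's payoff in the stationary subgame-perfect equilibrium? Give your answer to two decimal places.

176.72

When the author proposes, the publisher accepts any offer worth at least 0.82 times what the publisher would get by proposing next round; and vice versa.
This gives x = 500 − 0.82y and y = 500 − 0.88x, where x and y are each side's share when it proposes.
Hence (1 − 0.82·0.88)x = 500(1 − 0.82), i.e. 0.2784·x = 90.
x ≈ 323.2759; the publisher's share is 500 − x ≈ 176.7241.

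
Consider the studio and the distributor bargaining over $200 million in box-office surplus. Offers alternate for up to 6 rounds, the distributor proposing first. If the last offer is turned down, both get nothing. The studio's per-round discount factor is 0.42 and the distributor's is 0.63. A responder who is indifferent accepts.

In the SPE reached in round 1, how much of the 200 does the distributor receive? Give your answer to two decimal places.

154.82

By backward induction:
Round 6 (the studio proposes): the distributor will accept anything ≥ 0, so the studio offers 0 and keeps 200.
Round 5 (the distributor proposes): the studio can get 200 next round, worth 0.42 × 200 = 84 now. The distributor offers 84 and keeps 200 − 84 = 116.
Round 4 (the studio proposes): the distributor can get 116 next round, worth 0.63 × 116 = 73.08 now. The studio offers 73.08 and keeps 200 − 73.08 = 126.92.
Round 3 (the distributor proposes): the studio can get 126.92 next round, worth 0.42 × 126.92 = 53.3064 now. The distributor offers 53.3064 and keeps 200 − 53.3064 = 146.6936.
Round 2 (the studio proposes): the distributor can get 146.6936 next round, worth 0.63 × 146.6936 = 92.416968 now. The studio offers 92.416968 and keeps 200 − 92.416968 = 107.583032.
Round 1 (the distributor proposes): the studio can get 107.583032 next round, worth 0.42 × 107.583032 = 45.18487344 now; the distributor offers that and keeps 154.81512656.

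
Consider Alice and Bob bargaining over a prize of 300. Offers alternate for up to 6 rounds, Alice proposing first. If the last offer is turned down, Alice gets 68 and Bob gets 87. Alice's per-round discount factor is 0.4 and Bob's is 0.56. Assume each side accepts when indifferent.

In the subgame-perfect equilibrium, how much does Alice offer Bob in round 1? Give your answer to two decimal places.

Round 6 (Bob proposes): Alice gets 68 if talks fail, so Bob offers 68 and keeps 232.
Round 5 (Alice proposes): Bob can get 232 next round, worth 0.56 × 232 = 129.92 now. Alice offers 129.92 and keeps 300 − 129.92 = 170.08.
Round 4 (Bob proposes): Alice can get 170.08 next round, worth 0.4 × 170.08 = 68.032 now. Bob offers 68.032 and keeps 300 − 68.032 = 231.968.
Round 3 (Alice proposes): Bob can get 231.968 next round, worth 0.56 × 231.968 = 129.90208 now; Alice offers that and keeps 170.09792.
Round 2 (Bob proposes): Alice can get 170.09792 next round, worth 0.4 × 170.09792 = 68.039168 now. Bob offers 68.039168 and keeps 300 − 68.039168 = 231.960832.
Round 1 (Alice proposes): Bob can get 231.960832 next round, worth 0.56 × 231.960832 = 129.89806592 now. Alice offers 129.89806592 and keeps 300 − 129.89806592 = 170.10193408.

129.90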